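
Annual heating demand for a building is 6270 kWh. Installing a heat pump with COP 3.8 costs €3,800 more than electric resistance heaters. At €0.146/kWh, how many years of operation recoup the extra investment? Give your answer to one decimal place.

5.6 years

Resistance: 6270 kWh × €0.146 = €915.42/yr
Heat pump: 6270 / 3.8 = 1650 kWh in → × €0.146 = €240.90/yr
Annual savings = €674.52
Payback = €3,800 / €674.52 = 5.63 years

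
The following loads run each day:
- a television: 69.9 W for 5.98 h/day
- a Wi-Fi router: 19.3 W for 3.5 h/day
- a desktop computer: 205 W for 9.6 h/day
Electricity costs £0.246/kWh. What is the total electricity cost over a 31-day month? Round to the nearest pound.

£19

television: 69.9 W × 5.98 h × 31 d = 12,958 Wh = 12.96 kWh
Wi-Fi router: 19.3 W × 3.5 h × 31 d = 2,094 Wh = 2.094 kWh
desktop computer: 205 W × 9.6 h × 31 d = 61,008 Wh = 61.01 kWh
Total energy = 12.96 + 2.094 + 61.01 = 76.06 kWh
Cost = 76.06 kWh × £0.246 = £18.71 ≈ £19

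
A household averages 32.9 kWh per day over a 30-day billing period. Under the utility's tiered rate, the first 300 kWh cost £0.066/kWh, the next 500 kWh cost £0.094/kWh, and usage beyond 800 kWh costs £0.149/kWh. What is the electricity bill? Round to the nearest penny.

£94.66

Usage = 32.9 kWh/day × 30 days = 987 kWh
First 300 kWh × £0.066 = £19.80
Next 500 kWh × £0.094 = £47.00
Remaining 187 kWh × £0.149 = £27.86
Total = £94.66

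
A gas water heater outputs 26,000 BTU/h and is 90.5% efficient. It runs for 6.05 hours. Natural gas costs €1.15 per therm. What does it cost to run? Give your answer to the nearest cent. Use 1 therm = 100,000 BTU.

Heat delivered = 26,000 BTU/h × 6.05 h = 157,300 BTU
Gas input = 157,300 / 0.905 = 173,812 BTU
= 173,812 / 100,000 = 1.738 therm
Cost = 1.738 × €1.15/therm = €2.00

€2.00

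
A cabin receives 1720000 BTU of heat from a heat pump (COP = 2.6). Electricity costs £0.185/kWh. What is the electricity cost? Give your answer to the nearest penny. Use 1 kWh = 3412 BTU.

£35.87

Heat delivered = 1,720,000 BTU / 3412 = 504.1 kWh
Electrical input = 504.1 kWh / 2.6 = 193.9 kWh
Cost = 193.9 × £0.185/kWh = £35.87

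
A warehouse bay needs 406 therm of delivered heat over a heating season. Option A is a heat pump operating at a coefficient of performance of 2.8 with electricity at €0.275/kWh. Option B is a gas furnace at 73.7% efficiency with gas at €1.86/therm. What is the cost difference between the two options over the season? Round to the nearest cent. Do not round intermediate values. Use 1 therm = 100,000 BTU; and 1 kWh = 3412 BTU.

Heat load = 406 therm × 100,000 = 40,600,000 BTU
Gas: input = 40,600,000 / 0.737 = 55,088,195 BTU = 550.9 therm → 550.9 × €1.86 = €1,024.64
Heat pump: 40,600,000 BTU / 3412 = 11,900 kWh heat; / 2.8 = 4,250 kWh in → × €0.275 = €1,168.67
Difference = |€1,024.64 − €1,168.67| = €144.03

€144.03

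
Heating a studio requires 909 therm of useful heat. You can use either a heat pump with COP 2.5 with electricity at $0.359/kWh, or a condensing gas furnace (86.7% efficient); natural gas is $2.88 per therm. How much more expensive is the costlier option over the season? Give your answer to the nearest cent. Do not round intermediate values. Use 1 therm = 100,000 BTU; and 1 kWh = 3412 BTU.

Heat load = 909 therm × 100,000 = 90,900,000 BTU
Gas: input = 90,900,000 / 0.867 = 104,844,291 BTU = 1,048 therm → 1,048 × $2.88 = $3,019.52
Heat pump: 90,900,000 BTU / 3412 = 26,640 kWh heat; / 2.5 = 10,660 kWh in → × $0.359 = $3,825.69
Difference = |$3,019.52 − $3,825.69| = $806.17

$806.17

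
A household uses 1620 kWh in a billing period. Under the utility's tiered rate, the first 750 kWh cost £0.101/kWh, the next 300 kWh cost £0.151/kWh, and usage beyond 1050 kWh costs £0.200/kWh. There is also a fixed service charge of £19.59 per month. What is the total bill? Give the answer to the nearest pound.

£255

First 750 kWh × £0.101 = £75.75
Next 300 kWh × £0.151 = £45.30
Remaining 570 kWh × £0.200 = £114.00
Energy charge = £235.05; + service £19.59 = £254.64 ≈ £255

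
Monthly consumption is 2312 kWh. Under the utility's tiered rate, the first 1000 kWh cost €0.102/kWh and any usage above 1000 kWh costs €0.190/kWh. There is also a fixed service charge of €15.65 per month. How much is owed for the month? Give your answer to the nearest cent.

€366.93

First 1000 kWh × €0.102 = €102.00
Remaining 1312 kWh × €0.190 = €249.28
Energy charge = €351.28; + service €15.65 = €366.93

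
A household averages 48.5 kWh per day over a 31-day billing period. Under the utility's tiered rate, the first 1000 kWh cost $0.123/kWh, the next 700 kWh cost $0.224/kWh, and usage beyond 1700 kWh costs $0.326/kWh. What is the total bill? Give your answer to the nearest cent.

Usage = 48.5 kWh/day × 31 days = 1503.5 kWh
First 1000 kWh × $0.123 = $123.00
Next 503.5 kWh × $0.224 = $112.78
Remaining tier: 0 kWh (not reached)
Total = $235.78

$235.78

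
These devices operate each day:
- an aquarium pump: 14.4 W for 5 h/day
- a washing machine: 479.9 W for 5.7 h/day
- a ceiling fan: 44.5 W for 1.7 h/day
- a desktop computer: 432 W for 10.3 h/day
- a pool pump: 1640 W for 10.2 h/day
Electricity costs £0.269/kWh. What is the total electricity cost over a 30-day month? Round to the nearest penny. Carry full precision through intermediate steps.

£194.17

aquarium pump: 14.4 W × 5 h × 30 d = 2,160 Wh = 2.16 kWh
washing machine: 479.9 W × 5.7 h × 30 d = 82,063 Wh = 82.06 kWh
ceiling fan: 44.5 W × 1.7 h × 30 d = 2,269 Wh = 2.269 kWh
desktop computer: 432 W × 10.3 h × 30 d = 133,488 Wh = 133.5 kWh
pool pump: 1640 W × 10.2 h × 30 d = 501,840 Wh = 501.8 kWh
Total energy = 2.16 + 82.06 + 2.269 + 133.5 + 501.8 = 721.8 kWh
Cost = 721.8 kWh × £0.269 = £194.17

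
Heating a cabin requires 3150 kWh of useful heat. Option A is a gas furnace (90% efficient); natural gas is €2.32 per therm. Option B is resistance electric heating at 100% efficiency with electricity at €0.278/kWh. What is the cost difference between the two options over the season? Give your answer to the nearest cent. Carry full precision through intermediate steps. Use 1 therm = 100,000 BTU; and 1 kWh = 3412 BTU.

€598.65

Heat load = 3150 kWh × 3412 = 10,747,800 BTU
Gas: input = 10,747,800 / 0.90 = 11,942,000 BTU = 119.4 therm → 119.4 × €2.32 = €277.05
Electric: 10,747,800 BTU / 3412 = 3,150 kWh → × €0.278 = €875.70
Difference = |€277.05 − €875.70| = €598.65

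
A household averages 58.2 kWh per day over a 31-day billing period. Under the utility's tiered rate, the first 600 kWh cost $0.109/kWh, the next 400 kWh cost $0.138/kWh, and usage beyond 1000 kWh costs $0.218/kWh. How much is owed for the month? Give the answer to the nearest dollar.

$296

Usage = 58.2 kWh/day × 31 days = 1804.2 kWh
First 600 kWh × $0.109 = $65.40
Next 400 kWh × $0.138 = $55.20
Remaining 804.2 kWh × $0.218 = $175.32
Total = $295.92 ≈ $296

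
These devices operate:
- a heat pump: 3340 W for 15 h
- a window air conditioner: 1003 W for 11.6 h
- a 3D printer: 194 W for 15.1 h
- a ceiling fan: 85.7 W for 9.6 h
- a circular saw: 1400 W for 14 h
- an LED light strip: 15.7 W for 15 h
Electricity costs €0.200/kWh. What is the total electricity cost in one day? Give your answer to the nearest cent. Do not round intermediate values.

€17.06

heat pump: 3340 W × 15 h = 50,100 Wh = 50.1 kWh
window air conditioner: 1003 W × 11.6 h = 11,635 Wh = 11.63 kWh
3D printer: 194 W × 15.1 h = 2,929 Wh = 2.929 kWh
ceiling fan: 85.7 W × 9.6 h = 823 Wh = 0.8227 kWh
circular saw: 1400 W × 14 h = 19,600 Wh = 19.6 kWh
LED light strip: 15.7 W × 15 h = 236 Wh = 0.2355 kWh
Total energy = 50.1 + 11.63 + 2.929 + 0.8227 + 19.6 + 0.2355 = 85.32 kWh
Cost = 85.32 kWh × €0.200 = €17.06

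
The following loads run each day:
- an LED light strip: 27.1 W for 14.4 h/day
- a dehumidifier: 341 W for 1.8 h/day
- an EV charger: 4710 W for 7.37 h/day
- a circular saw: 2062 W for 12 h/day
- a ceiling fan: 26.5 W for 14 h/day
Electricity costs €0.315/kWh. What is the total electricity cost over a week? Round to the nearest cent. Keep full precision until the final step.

€134.13

LED light strip: 27.1 W × 14.4 h × 7 d = 2,732 Wh = 2.732 kWh
dehumidifier: 341 W × 1.8 h × 7 d = 4,297 Wh = 4.297 kWh
EV charger: 4710 W × 7.37 h × 7 d = 242,989 Wh = 243 kWh
circular saw: 2062 W × 12 h × 7 d = 173,208 Wh = 173.2 kWh
ceiling fan: 26.5 W × 14 h × 7 d = 2,597 Wh = 2.597 kWh
Total energy = 2.732 + 4.297 + 243 + 173.2 + 2.597 = 425.8 kWh
Cost = 425.8 kWh × €0.315 = €134.13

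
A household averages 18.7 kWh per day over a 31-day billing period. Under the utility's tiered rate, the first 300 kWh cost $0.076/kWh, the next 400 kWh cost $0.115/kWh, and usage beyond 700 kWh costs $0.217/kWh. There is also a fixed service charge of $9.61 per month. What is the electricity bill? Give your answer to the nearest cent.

Usage = 18.7 kWh/day × 31 days = 579.7 kWh
First 300 kWh × $0.076 = $22.80
Next 279.7 kWh × $0.115 = $32.17
Remaining tier: 0 kWh (not reached)
Energy charge = $54.97; + service $9.61 = $64.58

$64.58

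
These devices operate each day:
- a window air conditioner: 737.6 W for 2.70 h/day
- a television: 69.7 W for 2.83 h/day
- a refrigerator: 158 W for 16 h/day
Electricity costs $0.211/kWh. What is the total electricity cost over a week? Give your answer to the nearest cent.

$6.97

window air conditioner: 737.6 W × 2.70 h × 7 d = 13,941 Wh = 13.94 kWh
television: 69.7 W × 2.83 h × 7 d = 1,381 Wh = 1.381 kWh
refrigerator: 158 W × 16 h × 7 d = 17,696 Wh = 17.7 kWh
Total energy = 13.94 + 1.381 + 17.7 = 33.02 kWh
Cost = 33.02 kWh × $0.211 = $6.97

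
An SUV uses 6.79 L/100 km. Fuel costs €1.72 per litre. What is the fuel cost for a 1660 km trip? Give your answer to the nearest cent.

€193.87

Fuel = 6.79 L/100 km × 1660 km / 100 = 112.7 L
Cost = 112.7 L × €1.72/L = €193.87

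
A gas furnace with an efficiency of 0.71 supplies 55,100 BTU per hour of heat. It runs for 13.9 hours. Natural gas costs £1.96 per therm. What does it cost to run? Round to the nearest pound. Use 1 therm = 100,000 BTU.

£21

Heat delivered = 55,100 BTU/h × 13.9 h = 765,890 BTU
Gas input = 765,890 / 0.71 = 1,078,718 BTU
= 1,078,718 / 100,000 = 10.79 therm
Cost = 10.79 × £1.96/therm = £21.14 ≈ £21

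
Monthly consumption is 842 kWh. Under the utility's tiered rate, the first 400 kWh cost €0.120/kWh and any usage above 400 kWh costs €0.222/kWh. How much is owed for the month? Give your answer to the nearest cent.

€146.12

First 400 kWh × €0.120 = €48.00
Remaining 442 kWh × €0.222 = €98.12
Total = €146.12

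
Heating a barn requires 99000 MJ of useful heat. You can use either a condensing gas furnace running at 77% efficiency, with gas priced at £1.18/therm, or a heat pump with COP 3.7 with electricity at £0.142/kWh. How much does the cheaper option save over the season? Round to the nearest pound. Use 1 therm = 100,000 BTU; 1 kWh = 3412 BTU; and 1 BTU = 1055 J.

Heat load = 99000 MJ = 99,000,000,000 J / 1055 = 93,838,863 BTU
Gas: input = 93,838,863 / 0.77 = 121,868,653 BTU = 1,219 therm → 1,219 × £1.18 = £1,438.05
Heat pump: 93,838,863 BTU / 3412 = 27,500 kWh heat; / 3.7 = 7,433 kWh in → × £0.142 = £1,055.51
Difference = |£1,438.05 − £1,055.51| = £382.55 ≈ £383

£383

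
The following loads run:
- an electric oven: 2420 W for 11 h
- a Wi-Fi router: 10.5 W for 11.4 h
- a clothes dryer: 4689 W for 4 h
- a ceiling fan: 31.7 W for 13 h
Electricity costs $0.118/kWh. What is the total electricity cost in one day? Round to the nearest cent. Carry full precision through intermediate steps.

electric oven: 2420 W × 11 h = 26,620 Wh = 26.62 kWh
Wi-Fi router: 10.5 W × 11.4 h = 120 Wh = 0.1197 kWh
clothes dryer: 4689 W × 4 h = 18,756 Wh = 18.76 kWh
ceiling fan: 31.7 W × 13 h = 412 Wh = 0.4121 kWh
Total energy = 26.62 + 0.1197 + 18.76 + 0.4121 = 45.91 kWh
Cost = 45.91 kWh × $0.118 = $5.42

$5.42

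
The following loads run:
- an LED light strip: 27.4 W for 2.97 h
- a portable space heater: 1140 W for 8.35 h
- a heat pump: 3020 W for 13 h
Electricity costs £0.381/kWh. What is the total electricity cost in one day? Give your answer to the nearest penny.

£18.62

LED light strip: 27.4 W × 2.97 h = 81 Wh = 0.08138 kWh
portable space heater: 1140 W × 8.35 h = 9,519 Wh = 9.519 kWh
heat pump: 3020 W × 13 h = 39,260 Wh = 39.26 kWh
Total energy = 0.08138 + 9.519 + 39.26 = 48.86 kWh
Cost = 48.86 kWh × £0.381 = £18.62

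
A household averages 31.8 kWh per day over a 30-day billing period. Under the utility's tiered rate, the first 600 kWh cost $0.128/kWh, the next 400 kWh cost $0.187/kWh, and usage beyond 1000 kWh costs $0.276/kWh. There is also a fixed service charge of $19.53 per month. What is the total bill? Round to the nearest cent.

Usage = 31.8 kWh/day × 30 days = 954 kWh
First 600 kWh × $0.128 = $76.80
Next 354 kWh × $0.187 = $66.20
Remaining tier: 0 kWh (not reached)
Energy charge = $143.00; + service $19.53 = $162.53

$162.53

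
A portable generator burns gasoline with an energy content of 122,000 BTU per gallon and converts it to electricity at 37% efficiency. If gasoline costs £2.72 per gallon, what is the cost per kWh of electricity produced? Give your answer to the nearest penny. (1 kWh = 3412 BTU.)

£0.21

Electrical output per gallon = 122,000 BTU × 0.37 / 3412 BTU/kWh = 13.23 kWh
Cost per kWh = £2.72 / 13.23 kWh = £0.206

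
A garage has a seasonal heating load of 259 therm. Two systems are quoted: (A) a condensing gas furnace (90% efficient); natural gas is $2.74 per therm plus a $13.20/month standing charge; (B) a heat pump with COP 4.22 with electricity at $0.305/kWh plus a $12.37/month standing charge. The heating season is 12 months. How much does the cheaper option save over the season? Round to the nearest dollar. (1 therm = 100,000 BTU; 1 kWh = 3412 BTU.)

Heat load = 259 therm × 100,000 = 25,900,000 BTU
Gas: input = 25,900,000 / 0.90 = 28,777,778 BTU = 287.8 therm → 287.8 × $2.74 = $788.51; + 12 × $13.20 standing = $946.91
Heat pump: 25,900,000 BTU / 3412 = 7,591 kWh heat; / 4.22 = 1,799 kWh in → × $0.305 = $548.63; + 12 × $12.37 standing = $697.07
Difference = |$946.91 − $697.07| = $249.84 ≈ $250

$250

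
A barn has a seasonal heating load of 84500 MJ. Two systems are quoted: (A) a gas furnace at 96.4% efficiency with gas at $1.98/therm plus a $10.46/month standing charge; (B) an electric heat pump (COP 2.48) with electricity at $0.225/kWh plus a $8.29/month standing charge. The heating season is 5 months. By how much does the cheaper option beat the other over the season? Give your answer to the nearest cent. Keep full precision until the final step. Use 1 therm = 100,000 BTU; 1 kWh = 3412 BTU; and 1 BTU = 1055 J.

$473.79

Heat load = 84500 MJ = 84,500,000,000 J / 1055 = 80,094,787 BTU
Gas: input = 80,094,787 / 0.964 = 83,085,878 BTU = 830.9 therm → 830.9 × $1.98 = $1,645.10; + 5 × $10.46 standing = $1,697.40
Heat pump: 80,094,787 BTU / 3412 = 23,470 kWh heat; / 2.48 = 9,465 kWh in → × $0.225 = $2,129.74; + 5 × $8.29 standing = $2,171.19
Difference = |$1,697.40 − $2,171.19| = $473.79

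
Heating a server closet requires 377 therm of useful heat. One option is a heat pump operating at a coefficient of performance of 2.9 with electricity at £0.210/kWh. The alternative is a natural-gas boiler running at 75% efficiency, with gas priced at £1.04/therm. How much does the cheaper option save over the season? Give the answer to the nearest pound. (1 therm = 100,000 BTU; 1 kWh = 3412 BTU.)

Heat load = 377 therm × 100,000 = 37,700,000 BTU
Gas: input = 37,700,000 / 0.75 = 50,266,667 BTU = 502.7 therm → 502.7 × £1.04 = £522.77
Heat pump: 37,700,000 BTU / 3412 = 11,050 kWh heat; / 2.9 = 3,810 kWh in → × £0.210 = £800.12
Difference = |£522.77 − £800.12| = £277.34 ≈ £277

£277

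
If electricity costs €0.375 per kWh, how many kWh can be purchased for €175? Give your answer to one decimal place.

€175 / €0.375 per kWh = 466.7 kWh

466.7 kWh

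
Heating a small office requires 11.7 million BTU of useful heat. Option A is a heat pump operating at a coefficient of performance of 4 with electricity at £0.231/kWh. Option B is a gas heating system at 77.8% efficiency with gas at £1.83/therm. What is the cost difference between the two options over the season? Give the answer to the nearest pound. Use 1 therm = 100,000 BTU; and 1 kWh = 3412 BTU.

Heat load = 11.7 × 10⁶ BTU = 11,700,000 BTU
Gas: input = 11,700,000 / 0.778 = 15,038,560 BTU = 150.4 therm → 150.4 × £1.83 = £275.21
Heat pump: 11,700,000 BTU / 3412 = 3,429 kWh heat; / 4 = 857.3 kWh in → × £0.231 = £198.03
Difference = |£275.21 − £198.03| = £77.18 ≈ £77

£77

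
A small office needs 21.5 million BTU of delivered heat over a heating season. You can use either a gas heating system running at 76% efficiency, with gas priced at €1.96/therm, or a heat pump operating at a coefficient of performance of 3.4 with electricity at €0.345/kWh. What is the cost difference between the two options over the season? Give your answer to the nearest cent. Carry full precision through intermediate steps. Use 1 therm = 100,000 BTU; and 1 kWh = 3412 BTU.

Heat load = 21.5 × 10⁶ BTU = 21,500,000 BTU
Gas: input = 21,500,000 / 0.76 = 28,289,474 BTU = 282.9 therm → 282.9 × €1.96 = €554.47
Heat pump: 21,500,000 BTU / 3412 = 6,301 kWh heat; / 3.4 = 1,853 kWh in → × €0.345 = €639.40
Difference = |€554.47 − €639.40| = €84.92

€84.92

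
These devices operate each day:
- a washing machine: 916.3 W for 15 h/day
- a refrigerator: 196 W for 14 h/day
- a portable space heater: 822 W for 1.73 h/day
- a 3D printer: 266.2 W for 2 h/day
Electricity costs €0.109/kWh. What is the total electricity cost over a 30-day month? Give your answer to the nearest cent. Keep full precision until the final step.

washing machine: 916.3 W × 15 h × 30 d = 412,335 Wh = 412.3 kWh
refrigerator: 196 W × 14 h × 30 d = 82,320 Wh = 82.32 kWh
portable space heater: 822 W × 1.73 h × 30 d = 42,662 Wh = 42.66 kWh
3D printer: 266.2 W × 2 h × 30 d = 15,972 Wh = 15.97 kWh
Total energy = 412.3 + 82.32 + 42.66 + 15.97 = 553.3 kWh
Cost = 553.3 kWh × €0.109 = €60.31

€60.31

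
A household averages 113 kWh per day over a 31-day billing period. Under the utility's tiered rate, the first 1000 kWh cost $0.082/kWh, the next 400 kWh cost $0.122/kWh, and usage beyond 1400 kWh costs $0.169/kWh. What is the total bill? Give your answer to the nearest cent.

$486.21

Usage = 113 kWh/day × 31 days = 3503 kWh
First 1000 kWh × $0.082 = $82.00
Next 400 kWh × $0.122 = $48.80
Remaining 2103 kWh × $0.169 = $355.41
Total = $486.21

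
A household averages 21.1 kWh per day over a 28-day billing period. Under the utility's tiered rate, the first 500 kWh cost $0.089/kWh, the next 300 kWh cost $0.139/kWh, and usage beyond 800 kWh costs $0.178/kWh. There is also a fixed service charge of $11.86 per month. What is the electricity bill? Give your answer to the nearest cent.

$68.98

Usage = 21.1 kWh/day × 28 days = 590.8 kWh
First 500 kWh × $0.089 = $44.50
Next 90.8 kWh × $0.139 = $12.62
Remaining tier: 0 kWh (not reached)
Energy charge = $57.12; + service $11.86 = $68.98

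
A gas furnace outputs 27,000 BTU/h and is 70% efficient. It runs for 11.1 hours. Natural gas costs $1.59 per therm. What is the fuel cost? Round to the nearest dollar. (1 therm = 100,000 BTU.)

$7

Heat delivered = 27,000 BTU/h × 11.1 h = 299,700 BTU
Gas input = 299,700 / 0.70 = 428,143 BTU
= 428,143 / 100,000 = 4.281 therm
Cost = 4.281 × $1.59/therm = $6.81 ≈ $7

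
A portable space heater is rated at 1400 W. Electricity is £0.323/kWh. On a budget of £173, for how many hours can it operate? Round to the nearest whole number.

383 h

Energy budget = £173 / £0.323 per kWh = 535.6 kWh = 535,604 Wh
Runtime = 535,604 Wh / 1400 W = 382.6 h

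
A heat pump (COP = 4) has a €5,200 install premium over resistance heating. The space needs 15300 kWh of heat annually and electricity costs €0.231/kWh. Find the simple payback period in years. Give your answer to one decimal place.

Resistance: 15300 kWh × €0.231 = €3,534.30/yr
Heat pump: 15300 / 4 = 3825 kWh in → × €0.231 = €883.58/yr
Annual savings = €2,650.73
Payback = €5,200 / €2,650.73 = 1.96 years

2.0 years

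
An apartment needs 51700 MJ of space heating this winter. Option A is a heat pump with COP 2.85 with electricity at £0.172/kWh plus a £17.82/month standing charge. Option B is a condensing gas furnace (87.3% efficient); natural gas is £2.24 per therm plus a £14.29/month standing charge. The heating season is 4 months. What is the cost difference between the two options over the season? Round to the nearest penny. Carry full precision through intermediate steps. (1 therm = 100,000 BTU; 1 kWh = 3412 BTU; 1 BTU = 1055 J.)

£376.49

Heat load = 51700 MJ = 51,700,000,000 J / 1055 = 49,004,739 BTU
Gas: input = 49,004,739 / 0.873 = 56,133,722 BTU = 561.3 therm → 561.3 × £2.24 = £1,257.40; + 4 × £14.29 standing = £1,314.56
Heat pump: 49,004,739 BTU / 3412 = 14,360 kWh heat; / 2.85 = 5,039 kWh in → × £0.172 = £866.79; + 4 × £17.82 standing = £938.07
Difference = |£1,314.56 − £938.07| = £376.49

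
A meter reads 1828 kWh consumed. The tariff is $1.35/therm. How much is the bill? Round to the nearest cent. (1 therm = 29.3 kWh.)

1828 kWh × (0.03413 therm/kWh) = 62.39 therm
Cost = 62.39 therm × $1.35/therm = $84.23

$84.23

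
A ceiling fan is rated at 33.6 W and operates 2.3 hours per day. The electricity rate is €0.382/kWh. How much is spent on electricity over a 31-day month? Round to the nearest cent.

€0.92

Energy = 33.6 W × 2.3 h/day × 31 days = 2,396 Wh = 2.396 kWh
Cost = 2.396 kWh × €0.382/kWh = €0.92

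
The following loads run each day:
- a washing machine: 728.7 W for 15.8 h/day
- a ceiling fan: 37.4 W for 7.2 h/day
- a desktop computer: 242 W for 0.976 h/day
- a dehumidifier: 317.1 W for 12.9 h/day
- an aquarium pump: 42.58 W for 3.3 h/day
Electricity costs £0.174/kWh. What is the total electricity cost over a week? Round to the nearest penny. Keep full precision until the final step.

washing machine: 728.7 W × 15.8 h × 7 d = 80,594 Wh = 80.59 kWh
ceiling fan: 37.4 W × 7.2 h × 7 d = 1,885 Wh = 1.885 kWh
desktop computer: 242 W × 0.976 h × 7 d = 1,653 Wh = 1.653 kWh
dehumidifier: 317.1 W × 12.9 h × 7 d = 28,634 Wh = 28.63 kWh
aquarium pump: 42.58 W × 3.3 h × 7 d = 984 Wh = 0.9836 kWh
Total energy = 80.59 + 1.885 + 1.653 + 28.63 + 0.9836 = 113.8 kWh
Cost = 113.8 kWh × £0.174 = £19.79

£19.79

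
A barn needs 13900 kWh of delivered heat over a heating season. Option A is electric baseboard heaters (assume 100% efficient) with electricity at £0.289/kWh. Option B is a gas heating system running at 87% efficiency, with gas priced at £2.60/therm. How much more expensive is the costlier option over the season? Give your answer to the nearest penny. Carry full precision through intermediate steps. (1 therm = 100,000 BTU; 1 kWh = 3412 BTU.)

Heat load = 13900 kWh × 3412 = 47,426,800 BTU
Gas: input = 47,426,800 / 0.87 = 54,513,563 BTU = 545.1 therm → 545.1 × £2.60 = £1,417.35
Electric: 47,426,800 BTU / 3412 = 13,900 kWh → × £0.289 = £4,017.10
Difference = |£1,417.35 − £4,017.10| = £2,599.75

£2599.75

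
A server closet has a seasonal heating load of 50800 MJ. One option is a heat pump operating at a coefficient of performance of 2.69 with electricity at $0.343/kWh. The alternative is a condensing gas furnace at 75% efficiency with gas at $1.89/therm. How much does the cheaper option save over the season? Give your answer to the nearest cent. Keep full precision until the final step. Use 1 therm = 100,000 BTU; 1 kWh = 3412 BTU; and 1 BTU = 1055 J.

Heat load = 50800 MJ = 50,800,000,000 J / 1055 = 48,151,659 BTU
Gas: input = 48,151,659 / 0.75 = 64,202,212 BTU = 642 therm → 642 × $1.89 = $1,213.42
Heat pump: 48,151,659 BTU / 3412 = 14,110 kWh heat; / 2.69 = 5,246 kWh in → × $0.343 = $1,799.47
Difference = |$1,213.42 − $1,799.47| = $586.05

$586.05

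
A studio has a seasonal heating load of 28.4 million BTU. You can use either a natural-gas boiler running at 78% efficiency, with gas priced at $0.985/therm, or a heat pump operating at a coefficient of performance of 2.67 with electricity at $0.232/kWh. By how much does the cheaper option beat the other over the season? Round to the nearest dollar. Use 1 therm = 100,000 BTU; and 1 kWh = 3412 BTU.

$365

Heat load = 28.4 × 10⁶ BTU = 28,400,000 BTU
Gas: input = 28,400,000 / 0.780 = 36,410,256 BTU = 364.1 therm → 364.1 × $0.985 = $358.64
Heat pump: 28,400,000 BTU / 3412 = 8,324 kWh heat; / 2.67 = 3,117 kWh in → × $0.232 = $723.25
Difference = |$358.64 − $723.25| = $364.60 ≈ $365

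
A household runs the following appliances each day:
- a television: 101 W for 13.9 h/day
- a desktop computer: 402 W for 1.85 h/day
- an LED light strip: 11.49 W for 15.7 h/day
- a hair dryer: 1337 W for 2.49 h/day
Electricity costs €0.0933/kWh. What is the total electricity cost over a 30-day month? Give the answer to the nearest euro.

€16

television: 101 W × 13.9 h × 30 d = 42,117 Wh = 42.12 kWh
desktop computer: 402 W × 1.85 h × 30 d = 22,311 Wh = 22.31 kWh
LED light strip: 11.49 W × 15.7 h × 30 d = 5,412 Wh = 5.412 kWh
hair dryer: 1337 W × 2.49 h × 30 d = 99,874 Wh = 99.87 kWh
Total energy = 42.12 + 22.31 + 5.412 + 99.87 = 169.7 kWh
Cost = 169.7 kWh × €0.0933 = €15.83 ≈ €16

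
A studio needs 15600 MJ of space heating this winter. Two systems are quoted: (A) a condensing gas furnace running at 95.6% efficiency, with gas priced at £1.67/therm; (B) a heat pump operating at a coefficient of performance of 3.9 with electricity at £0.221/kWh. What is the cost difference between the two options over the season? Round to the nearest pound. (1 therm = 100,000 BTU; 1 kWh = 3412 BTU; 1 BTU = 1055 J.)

Heat load = 15600 MJ = 15,600,000,000 J / 1055 = 14,786,730 BTU
Gas: input = 14,786,730 / 0.956 = 15,467,291 BTU = 154.7 therm → 154.7 × £1.67 = £258.30
Heat pump: 14,786,730 BTU / 3412 = 4,334 kWh heat; / 3.9 = 1,111 kWh in → × £0.221 = £245.58
Difference = |£258.30 − £245.58| = £12.73 ≈ £13

£13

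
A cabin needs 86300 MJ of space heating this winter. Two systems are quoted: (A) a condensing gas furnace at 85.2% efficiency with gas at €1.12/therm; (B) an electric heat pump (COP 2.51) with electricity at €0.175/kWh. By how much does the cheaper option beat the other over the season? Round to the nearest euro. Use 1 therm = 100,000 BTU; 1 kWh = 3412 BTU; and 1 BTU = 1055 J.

Heat load = 86300 MJ = 86,300,000,000 J / 1055 = 81,800,948 BTU
Gas: input = 81,800,948 / 0.852 = 96,010,502 BTU = 960.1 therm → 960.1 × €1.12 = €1,075.32
Heat pump: 81,800,948 BTU / 3412 = 23,970 kWh heat; / 2.51 = 9,552 kWh in → × €0.175 = €1,671.53
Difference = |€1,075.32 − €1,671.53| = €596.21 ≈ €596

€596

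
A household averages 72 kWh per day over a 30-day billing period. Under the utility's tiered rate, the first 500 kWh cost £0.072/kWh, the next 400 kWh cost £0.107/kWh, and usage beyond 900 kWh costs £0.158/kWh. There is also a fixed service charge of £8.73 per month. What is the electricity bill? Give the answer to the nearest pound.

Usage = 72 kWh/day × 30 days = 2160 kWh
First 500 kWh × £0.072 = £36.00
Next 400 kWh × £0.107 = £42.80
Remaining 1260 kWh × £0.158 = £199.08
Energy charge = £277.88; + service £8.73 = £286.61 ≈ £287

£287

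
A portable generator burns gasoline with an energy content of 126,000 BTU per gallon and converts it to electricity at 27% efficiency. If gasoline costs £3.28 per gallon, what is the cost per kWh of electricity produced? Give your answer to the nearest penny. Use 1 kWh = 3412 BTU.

Electrical output per gallon = 126,000 BTU × 0.27 / 3412 BTU/kWh = 9.971 kWh
Cost per kWh = £3.28 / 9.971 kWh = £0.329

£0.33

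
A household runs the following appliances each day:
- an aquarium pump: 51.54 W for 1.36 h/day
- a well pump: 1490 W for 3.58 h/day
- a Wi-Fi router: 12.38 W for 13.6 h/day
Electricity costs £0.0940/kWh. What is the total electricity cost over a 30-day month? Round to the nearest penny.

aquarium pump: 51.54 W × 1.36 h × 30 d = 2,103 Wh = 2.103 kWh
well pump: 1490 W × 3.58 h × 30 d = 160,026 Wh = 160 kWh
Wi-Fi router: 12.38 W × 13.6 h × 30 d = 5,051 Wh = 5.051 kWh
Total energy = 2.103 + 160 + 5.051 = 167.2 kWh
Cost = 167.2 kWh × £0.0940 = £15.71

£15.71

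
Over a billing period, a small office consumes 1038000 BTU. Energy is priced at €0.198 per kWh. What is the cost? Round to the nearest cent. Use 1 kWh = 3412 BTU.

1038000 BTU × (0.00029308 kWh/BTU) = 304.2 kWh
Cost = 304.2 kWh × €0.198/kWh = €60.24

€60.24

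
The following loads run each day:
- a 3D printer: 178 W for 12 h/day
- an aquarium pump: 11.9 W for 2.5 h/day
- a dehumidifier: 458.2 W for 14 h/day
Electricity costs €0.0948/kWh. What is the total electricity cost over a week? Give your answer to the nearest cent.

€5.69

3D printer: 178 W × 12 h × 7 d = 14,952 Wh = 14.95 kWh
aquarium pump: 11.9 W × 2.5 h × 7 d = 208 Wh = 0.2082 kWh
dehumidifier: 458.2 W × 14 h × 7 d = 44,904 Wh = 44.9 kWh
Total energy = 14.95 + 0.2082 + 44.9 = 60.06 kWh
Cost = 60.06 kWh × €0.0948 = €5.69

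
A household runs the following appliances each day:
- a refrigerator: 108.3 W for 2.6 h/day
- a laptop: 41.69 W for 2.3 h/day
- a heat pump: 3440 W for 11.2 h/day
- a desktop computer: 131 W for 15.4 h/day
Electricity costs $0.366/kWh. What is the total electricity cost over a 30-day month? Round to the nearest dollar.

refrigerator: 108.3 W × 2.6 h × 30 d = 8,447 Wh = 8.447 kWh
laptop: 41.69 W × 2.3 h × 30 d = 2,877 Wh = 2.877 kWh
heat pump: 3440 W × 11.2 h × 30 d = 1,155,840 Wh = 1,156 kWh
desktop computer: 131 W × 15.4 h × 30 d = 60,522 Wh = 60.52 kWh
Total energy = 8.447 + 2.877 + 1,156 + 60.52 = 1,228 kWh
Cost = 1,228 kWh × $0.366 = $449.33 ≈ $449

$449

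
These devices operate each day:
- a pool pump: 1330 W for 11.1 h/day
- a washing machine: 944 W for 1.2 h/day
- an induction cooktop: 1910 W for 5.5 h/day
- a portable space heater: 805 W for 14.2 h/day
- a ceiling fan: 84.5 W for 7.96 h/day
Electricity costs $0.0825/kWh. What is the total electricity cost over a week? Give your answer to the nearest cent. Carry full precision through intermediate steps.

pool pump: 1330 W × 11.1 h × 7 d = 103,341 Wh = 103.3 kWh
washing machine: 944 W × 1.2 h × 7 d = 7,930 Wh = 7.93 kWh
induction cooktop: 1910 W × 5.5 h × 7 d = 73,535 Wh = 73.53 kWh
portable space heater: 805 W × 14.2 h × 7 d = 80,017 Wh = 80.02 kWh
ceiling fan: 84.5 W × 7.96 h × 7 d = 4,708 Wh = 4.708 kWh
Total energy = 103.3 + 7.93 + 73.53 + 80.02 + 4.708 = 269.5 kWh
Cost = 269.5 kWh × $0.0825 = $22.24

$22.24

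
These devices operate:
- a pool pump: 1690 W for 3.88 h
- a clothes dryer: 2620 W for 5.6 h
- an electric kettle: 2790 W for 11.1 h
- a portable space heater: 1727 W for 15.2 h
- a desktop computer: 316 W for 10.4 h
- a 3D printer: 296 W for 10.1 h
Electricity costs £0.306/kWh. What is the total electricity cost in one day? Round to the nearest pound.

pool pump: 1690 W × 3.88 h = 6,557 Wh = 6.557 kWh
clothes dryer: 2620 W × 5.6 h = 14,672 Wh = 14.67 kWh
electric kettle: 2790 W × 11.1 h = 30,969 Wh = 30.97 kWh
portable space heater: 1727 W × 15.2 h = 26,250 Wh = 26.25 kWh
desktop computer: 316 W × 10.4 h = 3,286 Wh = 3.286 kWh
3D printer: 296 W × 10.1 h = 2,990 Wh = 2.99 kWh
Total energy = 6.557 + 14.67 + 30.97 + 26.25 + 3.286 + 2.99 = 84.72 kWh
Cost = 84.72 kWh × £0.306 = £25.93 ≈ £26

£26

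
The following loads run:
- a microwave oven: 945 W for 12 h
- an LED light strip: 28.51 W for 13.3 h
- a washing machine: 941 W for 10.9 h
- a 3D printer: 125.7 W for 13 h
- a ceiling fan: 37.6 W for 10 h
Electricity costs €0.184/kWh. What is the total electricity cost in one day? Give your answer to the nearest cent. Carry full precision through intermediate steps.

€4.41

microwave oven: 945 W × 12 h = 11,340 Wh = 11.34 kWh
LED light strip: 28.51 W × 13.3 h = 379 Wh = 0.3792 kWh
washing machine: 941 W × 10.9 h = 10,257 Wh = 10.26 kWh
3D printer: 125.7 W × 13 h = 1,634 Wh = 1.634 kWh
ceiling fan: 37.6 W × 10 h = 376 Wh = 0.376 kWh
Total energy = 11.34 + 0.3792 + 10.26 + 1.634 + 0.376 = 23.99 kWh
Cost = 23.99 kWh × €0.184 = €4.41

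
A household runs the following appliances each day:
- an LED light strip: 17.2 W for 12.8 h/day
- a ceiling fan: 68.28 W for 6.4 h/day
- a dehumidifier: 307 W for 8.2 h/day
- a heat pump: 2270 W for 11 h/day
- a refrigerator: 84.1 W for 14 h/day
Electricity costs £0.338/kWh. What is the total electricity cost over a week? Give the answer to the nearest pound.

LED light strip: 17.2 W × 12.8 h × 7 d = 1,541 Wh = 1.541 kWh
ceiling fan: 68.28 W × 6.4 h × 7 d = 3,059 Wh = 3.059 kWh
dehumidifier: 307 W × 8.2 h × 7 d = 17,622 Wh = 17.62 kWh
heat pump: 2270 W × 11 h × 7 d = 174,790 Wh = 174.8 kWh
refrigerator: 84.1 W × 14 h × 7 d = 8,242 Wh = 8.242 kWh
Total energy = 1.541 + 3.059 + 17.62 + 174.8 + 8.242 = 205.3 kWh
Cost = 205.3 kWh × £0.338 = £69.38 ≈ £69

£69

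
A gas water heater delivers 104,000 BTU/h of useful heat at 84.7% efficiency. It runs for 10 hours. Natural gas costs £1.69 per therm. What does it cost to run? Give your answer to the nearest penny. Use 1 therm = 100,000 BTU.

£20.75

Heat delivered = 104,000 BTU/h × 10 h = 1,040,000 BTU
Gas input = 1,040,000 / 0.847 = 1,227,863 BTU
= 1,227,863 / 100,000 = 12.28 therm
Cost = 12.28 × £1.69/therm = £20.75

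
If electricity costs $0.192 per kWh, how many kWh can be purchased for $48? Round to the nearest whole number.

$48 / $0.192 per kWh = 250 kWh

250 kWh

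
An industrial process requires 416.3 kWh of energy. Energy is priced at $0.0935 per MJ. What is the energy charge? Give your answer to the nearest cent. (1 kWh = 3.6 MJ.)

$140.13

416.3 kWh × (3.6 MJ/kWh) = 1,499 MJ
Cost = 1,499 MJ × $0.0935/MJ = $140.13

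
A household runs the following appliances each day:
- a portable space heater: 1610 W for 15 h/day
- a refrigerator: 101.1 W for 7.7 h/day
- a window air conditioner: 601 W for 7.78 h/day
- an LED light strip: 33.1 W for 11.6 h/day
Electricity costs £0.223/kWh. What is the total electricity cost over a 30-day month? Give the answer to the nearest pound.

£201

portable space heater: 1610 W × 15 h × 30 d = 724,500 Wh = 724.5 kWh
refrigerator: 101.1 W × 7.7 h × 30 d = 23,354 Wh = 23.35 kWh
window air conditioner: 601 W × 7.78 h × 30 d = 140,273 Wh = 140.3 kWh
LED light strip: 33.1 W × 11.6 h × 30 d = 11,519 Wh = 11.52 kWh
Total energy = 724.5 + 23.35 + 140.3 + 11.52 = 899.6 kWh
Cost = 899.6 kWh × £0.223 = £200.62 ≈ £201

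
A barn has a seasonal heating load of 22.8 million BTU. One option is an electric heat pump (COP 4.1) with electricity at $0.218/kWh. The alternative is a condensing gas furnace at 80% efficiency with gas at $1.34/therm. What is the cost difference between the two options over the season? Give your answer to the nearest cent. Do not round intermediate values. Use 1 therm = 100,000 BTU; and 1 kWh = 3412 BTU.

Heat load = 22.8 × 10⁶ BTU = 22,800,000 BTU
Gas: input = 22,800,000 / 0.80 = 28,500,000 BTU = 285 therm → 285 × $1.34 = $381.90
Heat pump: 22,800,000 BTU / 3412 = 6,682 kWh heat; / 4.1 = 1,630 kWh in → × $0.218 = $355.30
Difference = |$381.90 − $355.30| = $26.60

$26.60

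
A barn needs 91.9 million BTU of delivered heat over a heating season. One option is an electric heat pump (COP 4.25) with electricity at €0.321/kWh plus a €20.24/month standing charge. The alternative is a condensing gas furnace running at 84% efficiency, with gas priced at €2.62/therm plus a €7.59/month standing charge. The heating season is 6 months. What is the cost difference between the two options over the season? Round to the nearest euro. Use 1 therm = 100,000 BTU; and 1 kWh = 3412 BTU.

Heat load = 91.9 × 10⁶ BTU = 91,900,000 BTU
Gas: input = 91,900,000 / 0.84 = 109,404,762 BTU = 1,094 therm → 1,094 × €2.62 = €2,866.40; + 6 × €7.59 standing = €2,911.94
Heat pump: 91,900,000 BTU / 3412 = 26,930 kWh heat; / 4.25 = 6,337 kWh in → × €0.321 = €2,034.34; + 6 × €20.24 standing = €2,155.78
Difference = |€2,911.94 − €2,155.78| = €756.17 ≈ €756

€756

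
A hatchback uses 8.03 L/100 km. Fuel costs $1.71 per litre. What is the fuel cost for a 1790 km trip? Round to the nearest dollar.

$246

Fuel = 8.03 L/100 km × 1790 km / 100 = 143.7 L
Cost = 143.7 L × $1.71/L = $245.79 ≈ $246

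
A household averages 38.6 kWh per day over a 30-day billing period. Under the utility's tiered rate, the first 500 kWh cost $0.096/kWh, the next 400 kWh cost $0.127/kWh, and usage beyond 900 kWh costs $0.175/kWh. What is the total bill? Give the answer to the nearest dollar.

$144

Usage = 38.6 kWh/day × 30 days = 1158 kWh
First 500 kWh × $0.096 = $48.00
Next 400 kWh × $0.127 = $50.80
Remaining 258 kWh × $0.175 = $45.15
Total = $143.95 ≈ $144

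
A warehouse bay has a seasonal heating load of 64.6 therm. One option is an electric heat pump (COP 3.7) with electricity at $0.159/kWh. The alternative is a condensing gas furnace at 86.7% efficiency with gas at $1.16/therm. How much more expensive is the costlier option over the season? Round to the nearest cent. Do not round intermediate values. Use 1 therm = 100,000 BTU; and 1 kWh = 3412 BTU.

Heat load = 64.6 therm × 100,000 = 6,460,000 BTU
Gas: input = 6,460,000 / 0.867 = 7,450,980 BTU = 74.51 therm → 74.51 × $1.16 = $86.43
Heat pump: 6,460,000 BTU / 3412 = 1,893 kWh heat; / 3.7 = 511.7 kWh in → × $0.159 = $81.36
Difference = |$86.43 − $81.36| = $5.07

$5.07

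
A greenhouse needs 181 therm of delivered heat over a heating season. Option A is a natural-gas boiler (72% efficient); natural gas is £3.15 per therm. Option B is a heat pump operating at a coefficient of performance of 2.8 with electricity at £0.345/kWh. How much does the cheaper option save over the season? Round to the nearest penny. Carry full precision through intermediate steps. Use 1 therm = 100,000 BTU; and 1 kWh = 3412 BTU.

Heat load = 181 therm × 100,000 = 18,100,000 BTU
Gas: input = 18,100,000 / 0.72 = 25,138,889 BTU = 251.4 therm → 251.4 × £3.15 = £791.88
Heat pump: 18,100,000 BTU / 3412 = 5,305 kWh heat; / 2.8 = 1,895 kWh in → × £0.345 = £653.63
Difference = |£791.88 − £653.63| = £138.25

£138.25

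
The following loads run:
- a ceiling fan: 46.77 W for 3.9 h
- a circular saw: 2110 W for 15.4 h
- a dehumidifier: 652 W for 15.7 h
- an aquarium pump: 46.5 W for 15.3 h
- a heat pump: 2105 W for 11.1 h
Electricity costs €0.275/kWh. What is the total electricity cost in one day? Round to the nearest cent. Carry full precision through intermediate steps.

€18.42

ceiling fan: 46.77 W × 3.9 h = 182 Wh = 0.1824 kWh
circular saw: 2110 W × 15.4 h = 32,494 Wh = 32.49 kWh
dehumidifier: 652 W × 15.7 h = 10,236 Wh = 10.24 kWh
aquarium pump: 46.5 W × 15.3 h = 711 Wh = 0.7115 kWh
heat pump: 2105 W × 11.1 h = 23,366 Wh = 23.37 kWh
Total energy = 0.1824 + 32.49 + 10.24 + 0.7115 + 23.37 = 66.99 kWh
Cost = 66.99 kWh × €0.275 = €18.42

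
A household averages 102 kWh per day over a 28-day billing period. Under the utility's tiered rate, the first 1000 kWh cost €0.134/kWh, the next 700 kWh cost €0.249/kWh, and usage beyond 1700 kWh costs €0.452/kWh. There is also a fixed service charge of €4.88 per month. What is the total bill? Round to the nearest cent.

€835.69

Usage = 102 kWh/day × 28 days = 2856 kWh
First 1000 kWh × €0.134 = €134.00
Next 700 kWh × €0.249 = €174.30
Remaining 1156 kWh × €0.452 = €522.51
Energy charge = €830.81; + service €4.88 = €835.69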